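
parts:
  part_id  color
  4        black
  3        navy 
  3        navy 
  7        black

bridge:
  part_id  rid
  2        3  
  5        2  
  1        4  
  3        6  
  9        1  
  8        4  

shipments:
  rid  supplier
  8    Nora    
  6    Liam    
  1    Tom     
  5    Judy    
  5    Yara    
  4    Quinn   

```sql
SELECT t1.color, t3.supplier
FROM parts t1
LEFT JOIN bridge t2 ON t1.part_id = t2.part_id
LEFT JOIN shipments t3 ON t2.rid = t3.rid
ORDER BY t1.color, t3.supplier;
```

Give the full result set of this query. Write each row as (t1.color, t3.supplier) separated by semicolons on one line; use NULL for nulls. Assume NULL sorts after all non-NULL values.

(black, NULL); (black, NULL); (navy, Liam); (navy, Liam)

Joins associate left-to-right: parts LEFT JOIN bridge on part_id gives 4 intermediate row(s).
Then LEFT JOIN `shipments t3` on rid: each of those 4 rows is kept; rows whose t2.rid has no match in t3 get NULL for t3's columns.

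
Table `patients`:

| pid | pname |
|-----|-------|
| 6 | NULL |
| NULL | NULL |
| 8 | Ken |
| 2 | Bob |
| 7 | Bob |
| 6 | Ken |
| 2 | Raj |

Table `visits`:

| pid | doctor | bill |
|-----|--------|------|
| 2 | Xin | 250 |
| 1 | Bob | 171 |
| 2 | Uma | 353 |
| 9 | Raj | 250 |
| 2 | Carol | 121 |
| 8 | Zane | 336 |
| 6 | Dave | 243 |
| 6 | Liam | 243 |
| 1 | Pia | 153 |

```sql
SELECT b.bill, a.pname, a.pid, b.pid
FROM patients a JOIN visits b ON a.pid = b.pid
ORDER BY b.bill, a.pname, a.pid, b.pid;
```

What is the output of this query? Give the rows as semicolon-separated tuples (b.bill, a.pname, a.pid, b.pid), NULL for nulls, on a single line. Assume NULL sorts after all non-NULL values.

INNER JOIN keeps only pairs where the ON condition holds.
Matching on a.pid = b.pid. A NULL in a compared column never satisfies the condition.
- pid=6: 2 matching b row(s), so 2 row(s) emitted.
- pid=NULL: no matching b row, dropped.
- pid=8: 1 matching b row(s), so 1 row(s) emitted.
- pid=2: 3 matching b row(s), so 3 row(s) emitted.
- pid=7: no matching b row, dropped.
- pid=6: 2 matching b row(s), so 2 row(s) emitted.
- pid=2: 3 matching b row(s), so 3 row(s) emitted.

(121, Bob, 2, 2); (121, Raj, 2, 2); (243, Ken, 6, 6); (243, Ken, 6, 6); (243, NULL, 6, 6); (243, NULL, 6, 6); (250, Bob, 2, 2); (250, Raj, 2, 2); (336, Ken, 8, 8); (353, Bob, 2, 2); (353, Raj, 2, 2)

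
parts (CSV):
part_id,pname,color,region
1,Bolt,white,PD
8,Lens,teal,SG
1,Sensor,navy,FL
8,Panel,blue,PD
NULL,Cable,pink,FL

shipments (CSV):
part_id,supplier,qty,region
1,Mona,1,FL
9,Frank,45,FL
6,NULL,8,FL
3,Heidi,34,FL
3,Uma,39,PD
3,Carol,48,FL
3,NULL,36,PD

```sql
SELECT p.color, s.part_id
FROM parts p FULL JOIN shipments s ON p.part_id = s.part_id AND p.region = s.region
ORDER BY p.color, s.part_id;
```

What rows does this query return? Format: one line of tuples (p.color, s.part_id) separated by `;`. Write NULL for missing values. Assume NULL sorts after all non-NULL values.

FULL OUTER JOIN keeps every row from both sides; unmatched rows get NULL for the other side's columns.
Matching on p.part_id = s.part_id AND p.region = s.region. A NULL in a compared column never satisfies the condition.
- p (part_id=1, region=PD) has no partner → padded with NULL.
- p (part_id=8, region=SG) has no partner → padded with NULL.
- p (part_id=1, region=FL) pairs with 1 row(s) of s.
- p (part_id=8, region=PD) has no partner → padded with NULL.
- p (part_id=NULL, region=FL) has no partner → padded with NULL.
- 6 row(s) from s found no p partner → padded with NULL.

(blue, NULL); (navy, 1); (pink, NULL); (teal, NULL); (white, NULL); (NULL, 3); (NULL, 3); (NULL, 3); (NULL, 3); (NULL, 6); (NULL, 9)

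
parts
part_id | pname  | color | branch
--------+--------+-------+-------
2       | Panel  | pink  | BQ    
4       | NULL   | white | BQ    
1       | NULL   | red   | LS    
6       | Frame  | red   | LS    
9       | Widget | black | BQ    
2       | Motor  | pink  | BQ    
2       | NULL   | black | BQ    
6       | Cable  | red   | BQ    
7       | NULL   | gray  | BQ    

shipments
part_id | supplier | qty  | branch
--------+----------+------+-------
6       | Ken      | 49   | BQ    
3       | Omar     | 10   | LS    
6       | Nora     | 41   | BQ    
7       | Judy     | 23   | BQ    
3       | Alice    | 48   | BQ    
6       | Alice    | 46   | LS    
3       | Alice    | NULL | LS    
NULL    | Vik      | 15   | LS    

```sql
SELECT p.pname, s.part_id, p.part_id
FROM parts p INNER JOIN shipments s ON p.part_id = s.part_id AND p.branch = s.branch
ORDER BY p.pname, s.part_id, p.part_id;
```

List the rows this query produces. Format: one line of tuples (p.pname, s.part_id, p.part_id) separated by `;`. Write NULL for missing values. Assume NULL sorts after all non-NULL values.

INNER JOIN keeps only pairs where the ON condition holds.
Matching on p.part_id = s.part_id AND p.branch = s.branch. A NULL in a compared column never satisfies the condition.
Matched pairs: 4.

(Cable, 6, 6); (Cable, 6, 6); (Frame, 6, 6); (NULL, 7, 7)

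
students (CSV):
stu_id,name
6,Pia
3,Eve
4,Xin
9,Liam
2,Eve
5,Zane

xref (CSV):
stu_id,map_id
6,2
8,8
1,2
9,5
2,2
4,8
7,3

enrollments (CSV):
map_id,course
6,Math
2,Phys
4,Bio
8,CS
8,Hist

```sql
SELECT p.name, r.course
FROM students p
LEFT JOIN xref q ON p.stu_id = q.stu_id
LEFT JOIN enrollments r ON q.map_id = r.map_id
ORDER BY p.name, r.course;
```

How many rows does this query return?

7

Evaluate left to right. First `students p LEFT JOIN xref q` on stu_id: 6 row(s).
Then LEFT JOIN `enrollments r` on map_id: each of those 6 rows is kept; rows whose q.map_id has no match in r get NULL for r's columns.
Result: 7 row(s).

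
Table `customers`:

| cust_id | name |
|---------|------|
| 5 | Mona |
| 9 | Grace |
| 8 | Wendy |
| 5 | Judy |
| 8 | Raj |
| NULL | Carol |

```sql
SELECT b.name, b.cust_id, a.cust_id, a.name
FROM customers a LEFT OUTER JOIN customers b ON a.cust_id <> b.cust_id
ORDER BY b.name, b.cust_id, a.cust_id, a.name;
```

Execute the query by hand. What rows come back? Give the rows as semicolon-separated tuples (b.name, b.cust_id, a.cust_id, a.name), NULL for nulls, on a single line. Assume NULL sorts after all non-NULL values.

LEFT JOIN keeps every row from `customers a`; unmatched rows get NULL for `customers b`'s columns.
Matching on a.cust_id <> b.cust_id. A NULL in a compared column never satisfies the condition.
- a (cust_id=5) pairs with 3 row(s) of b.
- a (cust_id=9) pairs with 4 row(s) of b.
- a (cust_id=8) pairs with 3 row(s) of b.
- a (cust_id=5) pairs with 3 row(s) of b.
- a (cust_id=8) pairs with 3 row(s) of b.
- a (cust_id=NULL) has no partner → padded with NULL.

(Grace, 9, 5, Judy); (Grace, 9, 5, Mona); (Grace, 9, 8, Raj); (Grace, 9, 8, Wendy); (Judy, 5, 8, Raj); (Judy, 5, 8, Wendy); (Judy, 5, 9, Grace); (Mona, 5, 8, Raj); (Mona, 5, 8, Wendy); (Mona, 5, 9, Grace); (Raj, 8, 5, Judy); (Raj, 8, 5, Mona); (Raj, 8, 9, Grace); (Wendy, 8, 5, Judy); (Wendy, 8, 5, Mona); (Wendy, 8, 9, Grace); (NULL, NULL, NULL, Carol)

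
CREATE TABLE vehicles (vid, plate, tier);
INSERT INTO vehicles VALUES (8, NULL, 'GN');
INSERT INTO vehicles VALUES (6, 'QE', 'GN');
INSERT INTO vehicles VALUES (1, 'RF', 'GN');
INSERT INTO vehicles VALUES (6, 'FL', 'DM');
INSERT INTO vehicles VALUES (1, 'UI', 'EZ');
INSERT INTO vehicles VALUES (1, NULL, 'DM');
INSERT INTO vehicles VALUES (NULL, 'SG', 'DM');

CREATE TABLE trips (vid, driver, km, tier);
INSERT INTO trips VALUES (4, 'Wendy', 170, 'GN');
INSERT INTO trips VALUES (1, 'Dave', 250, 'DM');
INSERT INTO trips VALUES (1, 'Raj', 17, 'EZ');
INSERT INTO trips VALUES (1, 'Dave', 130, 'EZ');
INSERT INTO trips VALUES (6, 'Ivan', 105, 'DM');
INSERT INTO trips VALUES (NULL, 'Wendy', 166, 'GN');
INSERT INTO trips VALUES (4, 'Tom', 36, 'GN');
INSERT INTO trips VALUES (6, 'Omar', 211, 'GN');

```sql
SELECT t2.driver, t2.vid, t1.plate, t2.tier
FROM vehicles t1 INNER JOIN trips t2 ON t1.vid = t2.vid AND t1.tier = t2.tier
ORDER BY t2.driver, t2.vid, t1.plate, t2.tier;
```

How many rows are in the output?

5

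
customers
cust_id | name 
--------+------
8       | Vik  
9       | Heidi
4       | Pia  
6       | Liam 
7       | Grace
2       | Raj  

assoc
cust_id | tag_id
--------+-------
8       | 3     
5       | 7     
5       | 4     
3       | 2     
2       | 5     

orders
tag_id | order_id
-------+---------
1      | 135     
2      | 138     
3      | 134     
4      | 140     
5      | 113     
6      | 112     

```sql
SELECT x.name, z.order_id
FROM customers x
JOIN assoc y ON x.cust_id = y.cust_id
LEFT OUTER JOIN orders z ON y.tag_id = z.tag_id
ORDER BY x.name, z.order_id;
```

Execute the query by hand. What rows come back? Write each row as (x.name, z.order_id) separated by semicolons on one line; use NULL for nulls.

(Raj, 113); (Vik, 134)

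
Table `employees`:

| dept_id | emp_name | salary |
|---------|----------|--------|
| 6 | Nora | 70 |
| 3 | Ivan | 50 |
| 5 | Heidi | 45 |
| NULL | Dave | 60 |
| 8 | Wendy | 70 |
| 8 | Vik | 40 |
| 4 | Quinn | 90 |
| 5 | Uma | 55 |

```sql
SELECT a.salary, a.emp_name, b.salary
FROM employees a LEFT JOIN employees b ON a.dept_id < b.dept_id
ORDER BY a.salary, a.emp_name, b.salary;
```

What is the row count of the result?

LEFT JOIN keeps every row from `employees a`; unmatched rows get NULL for `employees b`'s columns.
Matching on a.dept_id < b.dept_id. A NULL in a compared column never satisfies the condition.
- a[0] dept_id=6 → 2 match(es) in b → 2 row(s).
- a[1] dept_id=3 → 6 match(es) in b → 6 row(s).
- a[2] dept_id=5 → 3 match(es) in b → 3 row(s).
- a[3] dept_id=NULL → no match; kept with NULLs on the b side.
- a[4] dept_id=8 → no match; kept with NULLs on the b side.
- a[5] dept_id=8 → no match; kept with NULLs on the b side.
- a[6] dept_id=4 → 5 match(es) in b → 5 row(s).
- a[7] dept_id=5 → 3 match(es) in b → 3 row(s).
Total: 19 matched + 3 padded = 22 rows.

22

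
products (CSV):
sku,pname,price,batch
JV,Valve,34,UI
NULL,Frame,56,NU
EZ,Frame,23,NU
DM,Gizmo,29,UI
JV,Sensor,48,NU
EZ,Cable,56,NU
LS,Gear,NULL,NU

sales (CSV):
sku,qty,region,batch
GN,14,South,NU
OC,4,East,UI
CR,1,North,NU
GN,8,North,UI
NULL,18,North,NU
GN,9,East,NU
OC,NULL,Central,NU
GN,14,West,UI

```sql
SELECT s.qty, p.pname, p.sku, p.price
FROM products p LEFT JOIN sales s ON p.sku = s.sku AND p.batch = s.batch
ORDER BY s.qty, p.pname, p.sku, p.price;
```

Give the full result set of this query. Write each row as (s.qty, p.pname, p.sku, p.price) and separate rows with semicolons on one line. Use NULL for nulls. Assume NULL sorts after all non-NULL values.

LEFT JOIN keeps every row from `products`; unmatched rows get NULL for `sales`'s columns.
Matching on p.sku = s.sku AND p.batch = s.batch. A NULL in a compared column never satisfies the condition.
Matched pairs: 0; unmatched p rows kept: 7.

(NULL, Cable, EZ, 56); (NULL, Frame, EZ, 23); (NULL, Frame, NULL, 56); (NULL, Gear, LS, NULL); (NULL, Gizmo, DM, 29); (NULL, Sensor, JV, 48); (NULL, Valve, JV, 34)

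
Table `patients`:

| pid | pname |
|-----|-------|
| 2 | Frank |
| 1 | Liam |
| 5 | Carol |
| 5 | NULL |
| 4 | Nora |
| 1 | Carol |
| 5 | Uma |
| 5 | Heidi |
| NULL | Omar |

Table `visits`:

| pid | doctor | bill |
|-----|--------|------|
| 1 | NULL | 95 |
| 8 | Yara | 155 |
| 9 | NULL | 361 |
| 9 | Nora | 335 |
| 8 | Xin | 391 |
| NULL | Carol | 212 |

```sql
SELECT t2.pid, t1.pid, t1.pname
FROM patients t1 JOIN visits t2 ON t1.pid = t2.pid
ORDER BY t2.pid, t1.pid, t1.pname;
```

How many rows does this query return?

2

INNER JOIN keeps only pairs where the ON condition holds.
Matching on t1.pid = t2.pid. A NULL in a compared column never satisfies the condition.
Matched pairs: 2.
Total: 2 rows.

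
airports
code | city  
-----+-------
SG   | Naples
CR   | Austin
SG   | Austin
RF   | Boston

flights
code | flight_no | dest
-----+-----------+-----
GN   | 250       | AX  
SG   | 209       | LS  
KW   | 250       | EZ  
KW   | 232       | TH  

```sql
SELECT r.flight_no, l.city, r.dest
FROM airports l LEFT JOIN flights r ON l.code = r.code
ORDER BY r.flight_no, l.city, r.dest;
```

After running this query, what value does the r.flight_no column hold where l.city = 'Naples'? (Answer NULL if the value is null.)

LEFT JOIN keeps every row from `airports`; unmatched rows get NULL for `flights`'s columns.
Matching on l.code = r.code.
- l row (code=SG): matches 1 r row(s) → 1 output row(s).
- l row (code=CR): no match → kept, r columns NULL.
- l row (code=SG): matches 1 r row(s) → 1 output row(s).
- l row (code=RF): no match → kept, r columns NULL.

209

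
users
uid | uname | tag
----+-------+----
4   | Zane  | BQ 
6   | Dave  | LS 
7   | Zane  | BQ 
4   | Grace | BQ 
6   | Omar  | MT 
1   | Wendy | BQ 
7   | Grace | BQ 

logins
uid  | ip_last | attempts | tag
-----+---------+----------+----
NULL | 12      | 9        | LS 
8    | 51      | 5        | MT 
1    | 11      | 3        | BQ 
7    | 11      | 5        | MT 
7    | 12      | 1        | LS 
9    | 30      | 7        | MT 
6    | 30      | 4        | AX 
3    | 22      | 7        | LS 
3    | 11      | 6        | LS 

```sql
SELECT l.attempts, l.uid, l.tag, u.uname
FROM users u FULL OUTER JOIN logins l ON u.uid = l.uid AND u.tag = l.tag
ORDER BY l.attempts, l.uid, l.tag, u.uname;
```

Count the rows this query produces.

FULL OUTER JOIN keeps every row from both sides; unmatched rows get NULL for the other side's columns.
Matching on u.uid = l.uid AND u.tag = l.tag. A NULL in a compared column never satisfies the condition.
Matched pairs: 1; unmatched u rows kept: 6; unmatched l rows kept: 8.
Total: 1 matched + 14 padded = 15 rows.

15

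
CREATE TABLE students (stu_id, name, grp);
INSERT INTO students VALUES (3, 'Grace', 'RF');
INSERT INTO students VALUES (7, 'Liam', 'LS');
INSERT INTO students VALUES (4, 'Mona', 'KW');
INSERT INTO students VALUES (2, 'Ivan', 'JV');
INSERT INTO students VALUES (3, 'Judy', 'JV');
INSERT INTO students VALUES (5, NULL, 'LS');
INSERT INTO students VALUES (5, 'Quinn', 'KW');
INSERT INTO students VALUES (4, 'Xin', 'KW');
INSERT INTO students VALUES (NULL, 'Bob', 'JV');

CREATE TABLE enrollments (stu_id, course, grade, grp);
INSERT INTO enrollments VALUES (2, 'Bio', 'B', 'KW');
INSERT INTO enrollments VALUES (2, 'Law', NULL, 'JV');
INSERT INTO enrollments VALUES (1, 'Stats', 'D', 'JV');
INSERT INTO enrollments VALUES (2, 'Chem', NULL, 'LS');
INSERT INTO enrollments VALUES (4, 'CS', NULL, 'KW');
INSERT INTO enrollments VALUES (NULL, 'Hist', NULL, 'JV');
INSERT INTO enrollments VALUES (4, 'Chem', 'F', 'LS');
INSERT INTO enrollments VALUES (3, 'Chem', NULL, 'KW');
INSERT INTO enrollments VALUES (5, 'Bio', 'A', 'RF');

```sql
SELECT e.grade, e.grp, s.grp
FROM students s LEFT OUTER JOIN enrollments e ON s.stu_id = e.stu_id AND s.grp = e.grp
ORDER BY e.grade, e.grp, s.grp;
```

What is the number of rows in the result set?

9

LEFT JOIN keeps every row from `students`; unmatched rows get NULL for `enrollments`'s columns.
Matching on s.stu_id = e.stu_id AND s.grp = e.grp. A NULL in a compared column never satisfies the condition.
Matched pairs: 3; unmatched s rows kept: 6.
Total: 3 matched + 6 padded = 9 rows.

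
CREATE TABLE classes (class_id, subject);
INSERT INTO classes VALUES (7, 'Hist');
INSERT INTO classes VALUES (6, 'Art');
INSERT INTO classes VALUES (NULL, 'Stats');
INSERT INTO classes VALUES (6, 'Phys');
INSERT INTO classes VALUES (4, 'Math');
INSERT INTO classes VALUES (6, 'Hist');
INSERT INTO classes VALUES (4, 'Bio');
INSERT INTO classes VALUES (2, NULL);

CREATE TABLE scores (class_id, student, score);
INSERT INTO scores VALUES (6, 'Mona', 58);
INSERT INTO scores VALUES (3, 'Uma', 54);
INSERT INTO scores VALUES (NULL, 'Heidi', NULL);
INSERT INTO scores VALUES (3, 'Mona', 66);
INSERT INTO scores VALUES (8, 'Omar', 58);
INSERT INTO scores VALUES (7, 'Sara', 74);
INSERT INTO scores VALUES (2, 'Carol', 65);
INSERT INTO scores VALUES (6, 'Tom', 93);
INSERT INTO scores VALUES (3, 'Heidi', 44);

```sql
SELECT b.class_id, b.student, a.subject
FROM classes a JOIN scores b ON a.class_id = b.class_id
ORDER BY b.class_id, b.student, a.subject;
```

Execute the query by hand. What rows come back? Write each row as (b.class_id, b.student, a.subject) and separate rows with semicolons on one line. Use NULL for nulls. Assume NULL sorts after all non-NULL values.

INNER JOIN keeps only pairs where the ON condition holds.
Matching on a.class_id = b.class_id. A NULL in a compared column never satisfies the condition.
- a row (class_id=7): matches 1 b row(s) → 1 output row(s).
- a row (class_id=6): matches 2 b row(s) → 2 output row(s).
- a row (class_id=NULL): no match → dropped.
- a row (class_id=6): matches 2 b row(s) → 2 output row(s).
- a row (class_id=4): no match → dropped.
- a row (class_id=6): matches 2 b row(s) → 2 output row(s).
- a row (class_id=4): no match → dropped.
- a row (class_id=2): matches 1 b row(s) → 1 output row(s).
After projecting and ordering:
b.class_id | b.student | a.subject
2 | Carol | NULL
6 | Mona | Art
6 | Mona | Hist
6 | Mona | Phys
6 | Tom | Art
6 | Tom | Hist
6 | Tom | Phys
7 | Sara | Hist

(2, Carol, NULL); (6, Mona, Art); (6, Mona, Hist); (6, Mona, Phys); (6, Tom, Art); (6, Tom, Hist); (6, Tom, Phys); (7, Sara, Hist)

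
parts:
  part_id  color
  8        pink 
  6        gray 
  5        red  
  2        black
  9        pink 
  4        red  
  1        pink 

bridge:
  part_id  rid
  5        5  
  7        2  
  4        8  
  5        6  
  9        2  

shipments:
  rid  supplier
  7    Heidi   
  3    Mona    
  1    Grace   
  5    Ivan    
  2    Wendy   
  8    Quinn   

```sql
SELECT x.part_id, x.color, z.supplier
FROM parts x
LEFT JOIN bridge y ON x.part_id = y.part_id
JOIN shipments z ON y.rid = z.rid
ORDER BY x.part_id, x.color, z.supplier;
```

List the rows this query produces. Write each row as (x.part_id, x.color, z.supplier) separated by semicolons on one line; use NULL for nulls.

(4, red, Quinn); (5, red, Ivan); (9, pink, Wendy)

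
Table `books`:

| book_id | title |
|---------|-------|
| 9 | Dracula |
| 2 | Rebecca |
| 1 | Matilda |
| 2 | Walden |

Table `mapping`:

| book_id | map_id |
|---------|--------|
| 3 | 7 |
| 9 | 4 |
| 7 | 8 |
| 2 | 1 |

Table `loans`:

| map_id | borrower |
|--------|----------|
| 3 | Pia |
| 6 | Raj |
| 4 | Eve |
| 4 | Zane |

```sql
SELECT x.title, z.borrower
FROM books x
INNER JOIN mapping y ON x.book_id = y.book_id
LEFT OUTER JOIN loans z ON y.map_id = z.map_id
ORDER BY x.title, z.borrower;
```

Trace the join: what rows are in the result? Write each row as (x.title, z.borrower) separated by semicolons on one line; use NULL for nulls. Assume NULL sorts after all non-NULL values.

Step 1 — x INNER JOIN y on book_id → 3 row(s).
Then LEFT JOIN `loans z` on map_id: each of those 3 rows is kept; rows whose y.map_id has no match in z get NULL for z's columns.

(Dracula, Eve); (Dracula, Zane); (Rebecca, NULL); (Walden, NULL)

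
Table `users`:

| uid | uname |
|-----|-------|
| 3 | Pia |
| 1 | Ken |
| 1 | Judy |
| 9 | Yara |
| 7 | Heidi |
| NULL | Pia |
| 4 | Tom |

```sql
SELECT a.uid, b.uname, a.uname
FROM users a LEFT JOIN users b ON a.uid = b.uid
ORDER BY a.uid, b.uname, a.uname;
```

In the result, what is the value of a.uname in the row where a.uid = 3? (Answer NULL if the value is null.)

LEFT JOIN keeps every row from `users a`; unmatched rows get NULL for `users b`'s columns.
Matching on a.uid = b.uid. A NULL in a compared column never satisfies the condition.
- a (uid=3) pairs with 1 row(s) of b.
- a (uid=1) pairs with 2 row(s) of b.
- a (uid=1) pairs with 2 row(s) of b.
- a (uid=9) pairs with 1 row(s) of b.
- a (uid=7) pairs with 1 row(s) of b.
- a (uid=NULL) has no partner → padded with NULL.
- a (uid=4) pairs with 1 row(s) of b.

Pia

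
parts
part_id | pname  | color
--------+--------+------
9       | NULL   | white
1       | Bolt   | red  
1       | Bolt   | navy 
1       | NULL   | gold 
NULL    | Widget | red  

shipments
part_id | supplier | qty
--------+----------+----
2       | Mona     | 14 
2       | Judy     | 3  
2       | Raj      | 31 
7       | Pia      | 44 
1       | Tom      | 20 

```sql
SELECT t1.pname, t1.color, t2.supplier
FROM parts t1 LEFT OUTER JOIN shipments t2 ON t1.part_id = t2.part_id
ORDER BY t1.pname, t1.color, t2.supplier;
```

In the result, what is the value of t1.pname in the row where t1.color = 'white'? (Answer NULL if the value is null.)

LEFT JOIN keeps every row from `parts`; unmatched rows get NULL for `shipments`'s columns.
Matching on t1.part_id = t2.part_id. A NULL in a compared column never satisfies the condition.
- part_id=9: no t2 row matches, row kept with t2 columns NULL.
- part_id=1: 1 matching t2 row(s), so 1 row(s) emitted.
- part_id=1: 1 matching t2 row(s), so 1 row(s) emitted.
- part_id=1: 1 matching t2 row(s), so 1 row(s) emitted.
- part_id=NULL: no t2 row matches, row kept with t2 columns NULL.

NULL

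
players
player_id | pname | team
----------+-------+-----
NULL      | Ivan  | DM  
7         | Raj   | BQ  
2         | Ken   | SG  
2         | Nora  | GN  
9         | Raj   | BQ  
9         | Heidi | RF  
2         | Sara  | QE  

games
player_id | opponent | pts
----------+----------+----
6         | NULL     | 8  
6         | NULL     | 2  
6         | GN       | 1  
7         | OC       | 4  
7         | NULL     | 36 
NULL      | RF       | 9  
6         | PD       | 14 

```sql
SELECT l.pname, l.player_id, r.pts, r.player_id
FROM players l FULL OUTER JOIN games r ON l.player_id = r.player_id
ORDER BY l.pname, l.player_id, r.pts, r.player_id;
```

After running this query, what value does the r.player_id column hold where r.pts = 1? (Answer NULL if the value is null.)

6

FULL OUTER JOIN keeps every row from both sides; unmatched rows get NULL for the other side's columns.
Matching on l.player_id = r.player_id. A NULL in a compared column never satisfies the condition.
- l (player_id=NULL) has no partner → padded with NULL.
- l (player_id=7) pairs with 2 row(s) of r.
- l (player_id=2) has no partner → padded with NULL.
- l (player_id=2) has no partner → padded with NULL.
- l (player_id=9) has no partner → padded with NULL.
- l (player_id=9) has no partner → padded with NULL.
- l (player_id=2) has no partner → padded with NULL.
- 5 row(s) from r found no l partner → padded with NULL.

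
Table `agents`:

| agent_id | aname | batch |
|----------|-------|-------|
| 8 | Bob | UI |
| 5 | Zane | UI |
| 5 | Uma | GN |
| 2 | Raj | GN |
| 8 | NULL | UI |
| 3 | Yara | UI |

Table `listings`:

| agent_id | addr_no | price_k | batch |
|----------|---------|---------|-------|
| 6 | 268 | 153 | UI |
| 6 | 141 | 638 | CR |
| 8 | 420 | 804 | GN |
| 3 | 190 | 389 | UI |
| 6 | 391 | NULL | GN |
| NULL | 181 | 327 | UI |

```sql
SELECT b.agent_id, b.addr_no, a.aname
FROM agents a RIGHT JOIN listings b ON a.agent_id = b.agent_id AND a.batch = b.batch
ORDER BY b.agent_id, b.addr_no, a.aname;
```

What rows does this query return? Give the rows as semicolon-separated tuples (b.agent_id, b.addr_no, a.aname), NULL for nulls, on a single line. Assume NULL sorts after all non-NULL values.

RIGHT JOIN keeps every row from `listings`; unmatched rows get NULL for `agents`'s columns.
Matching on a.agent_id = b.agent_id AND a.batch = b.batch. A NULL in a compared column never satisfies the condition.
- agent_id=8, batch=UI: no matching b row.
- agent_id=5, batch=UI: no matching b row.
- agent_id=5, batch=GN: no matching b row.
- agent_id=2, batch=GN: no matching b row.
- agent_id=8, batch=UI: no matching b row.
- agent_id=3, batch=UI: 1 matching b row(s), so 1 row(s) emitted.
- plus 5 unmatched b row(s), each kept with NULL a columns.
After projecting and ordering:
b.agent_id | b.addr_no | a.aname
3 | 190 | Yara
6 | 141 | NULL
6 | 268 | NULL
6 | 391 | NULL
8 | 420 | NULL
NULL | 181 | NULL

(3, 190, Yara); (6, 141, NULL); (6, 268, NULL); (6, 391, NULL); (8, 420, NULL); (NULL, 181, NULL)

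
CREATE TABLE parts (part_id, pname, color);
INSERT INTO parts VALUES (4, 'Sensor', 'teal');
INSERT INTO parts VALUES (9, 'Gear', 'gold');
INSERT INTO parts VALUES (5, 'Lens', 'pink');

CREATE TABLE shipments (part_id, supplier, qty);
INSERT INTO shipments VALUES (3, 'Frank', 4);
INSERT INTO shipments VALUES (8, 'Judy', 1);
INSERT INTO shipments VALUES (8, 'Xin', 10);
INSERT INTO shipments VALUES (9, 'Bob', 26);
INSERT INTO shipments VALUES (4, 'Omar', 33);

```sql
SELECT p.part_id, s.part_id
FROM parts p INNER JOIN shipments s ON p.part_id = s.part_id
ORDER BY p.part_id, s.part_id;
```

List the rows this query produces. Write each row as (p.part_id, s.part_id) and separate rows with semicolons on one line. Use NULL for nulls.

(4, 4); (9, 9)

INNER JOIN keeps only pairs where the ON condition holds.
Matching on p.part_id = s.part_id.
Matched pairs: 2.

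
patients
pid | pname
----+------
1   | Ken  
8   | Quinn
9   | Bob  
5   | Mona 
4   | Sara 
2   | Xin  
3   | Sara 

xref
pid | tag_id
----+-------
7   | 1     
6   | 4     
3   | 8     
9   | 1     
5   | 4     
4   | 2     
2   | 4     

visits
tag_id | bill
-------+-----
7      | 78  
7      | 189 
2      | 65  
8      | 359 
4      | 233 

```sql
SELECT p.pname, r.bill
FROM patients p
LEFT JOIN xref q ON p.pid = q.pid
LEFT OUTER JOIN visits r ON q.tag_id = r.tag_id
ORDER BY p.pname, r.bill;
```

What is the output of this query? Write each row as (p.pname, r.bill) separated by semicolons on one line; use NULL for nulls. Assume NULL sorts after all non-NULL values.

(Bob, NULL); (Ken, NULL); (Mona, 233); (Quinn, NULL); (Sara, 65); (Sara, 359); (Xin, 233)

Step 1 — p LEFT JOIN q on pid → 7 row(s).
Then LEFT JOIN `visits r` on tag_id: each of those 7 rows is kept; rows whose q.tag_id has no match in r get NULL for r's columns.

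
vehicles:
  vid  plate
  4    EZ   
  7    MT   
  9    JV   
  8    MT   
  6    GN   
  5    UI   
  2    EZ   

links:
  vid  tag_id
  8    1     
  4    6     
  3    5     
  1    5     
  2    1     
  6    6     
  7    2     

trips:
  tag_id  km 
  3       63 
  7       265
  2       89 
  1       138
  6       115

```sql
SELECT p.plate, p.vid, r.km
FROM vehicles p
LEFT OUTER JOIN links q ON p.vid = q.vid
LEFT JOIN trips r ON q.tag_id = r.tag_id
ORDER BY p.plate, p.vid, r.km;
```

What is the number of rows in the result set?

Evaluate left to right. First `vehicles p LEFT JOIN links q` on vid: 7 row(s).
Then LEFT JOIN `trips r` on tag_id: each of those 7 rows is kept; rows whose q.tag_id has no match in r get NULL for r's columns.
Result: 7 row(s).

7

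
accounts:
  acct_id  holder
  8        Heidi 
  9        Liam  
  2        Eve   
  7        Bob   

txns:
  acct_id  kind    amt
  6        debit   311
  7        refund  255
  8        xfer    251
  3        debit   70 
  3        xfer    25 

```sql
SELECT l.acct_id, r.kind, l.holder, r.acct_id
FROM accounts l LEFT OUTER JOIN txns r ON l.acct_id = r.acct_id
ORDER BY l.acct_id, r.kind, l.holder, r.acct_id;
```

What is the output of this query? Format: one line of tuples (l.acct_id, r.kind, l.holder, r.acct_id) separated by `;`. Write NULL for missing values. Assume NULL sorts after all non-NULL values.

LEFT JOIN keeps every row from `accounts`; unmatched rows get NULL for `txns`'s columns.
Matching on l.acct_id = r.acct_id.
Matched pairs: 2; unmatched l rows kept: 2.

(2, NULL, Eve, NULL); (7, refund, Bob, 7); (8, xfer, Heidi, 8); (9, NULL, Liam, NULL)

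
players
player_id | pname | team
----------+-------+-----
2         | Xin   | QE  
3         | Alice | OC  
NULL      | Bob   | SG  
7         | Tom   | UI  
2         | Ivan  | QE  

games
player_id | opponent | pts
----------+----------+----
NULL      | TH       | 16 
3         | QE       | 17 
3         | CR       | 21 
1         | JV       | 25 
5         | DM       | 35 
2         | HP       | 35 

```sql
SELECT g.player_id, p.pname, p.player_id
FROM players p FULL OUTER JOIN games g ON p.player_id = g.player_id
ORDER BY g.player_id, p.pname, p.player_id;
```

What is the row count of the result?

9

FULL OUTER JOIN keeps every row from both sides; unmatched rows get NULL for the other side's columns.
Matching on p.player_id = g.player_id. A NULL in a compared column never satisfies the condition.
- p (player_id=2) pairs with 1 row(s) of g.
- p (player_id=3) pairs with 2 row(s) of g.
- p (player_id=NULL) has no partner → padded with NULL.
- p (player_id=7) has no partner → padded with NULL.
- p (player_id=2) pairs with 1 row(s) of g.
- 3 row(s) from g found no p partner → padded with NULL.
Total: 4 matched + 5 padded = 9 rows.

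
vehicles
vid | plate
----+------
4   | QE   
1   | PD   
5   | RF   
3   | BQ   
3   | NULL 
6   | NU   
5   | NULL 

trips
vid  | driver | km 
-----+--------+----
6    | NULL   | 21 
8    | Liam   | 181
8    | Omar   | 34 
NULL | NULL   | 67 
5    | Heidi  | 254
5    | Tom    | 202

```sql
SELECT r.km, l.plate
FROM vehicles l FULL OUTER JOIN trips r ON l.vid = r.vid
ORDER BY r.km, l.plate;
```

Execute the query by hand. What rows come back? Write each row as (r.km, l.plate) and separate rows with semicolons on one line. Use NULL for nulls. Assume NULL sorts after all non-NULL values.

(21, NU); (34, NULL); (67, NULL); (181, NULL); (202, RF); (202, NULL); (254, RF); (254, NULL); (NULL, BQ); (NULL, PD); (NULL, QE); (NULL, NULL)

FULL OUTER JOIN keeps every row from both sides; unmatched rows get NULL for the other side's columns.
Matching on l.vid = r.vid. A NULL in a compared column never satisfies the condition.
Matched pairs: 5; unmatched l rows kept: 4; unmatched r rows kept: 3.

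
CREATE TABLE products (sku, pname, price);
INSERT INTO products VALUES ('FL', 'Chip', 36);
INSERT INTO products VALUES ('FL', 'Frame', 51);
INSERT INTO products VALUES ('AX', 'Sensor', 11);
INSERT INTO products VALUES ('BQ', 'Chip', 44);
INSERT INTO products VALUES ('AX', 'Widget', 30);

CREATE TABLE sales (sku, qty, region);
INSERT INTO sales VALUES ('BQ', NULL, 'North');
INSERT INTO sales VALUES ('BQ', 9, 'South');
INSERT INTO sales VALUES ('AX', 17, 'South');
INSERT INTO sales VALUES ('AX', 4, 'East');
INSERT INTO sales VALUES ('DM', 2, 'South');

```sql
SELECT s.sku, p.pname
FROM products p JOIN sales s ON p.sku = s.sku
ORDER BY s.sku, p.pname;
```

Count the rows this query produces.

INNER JOIN keeps only pairs where the ON condition holds.
Matching on p.sku = s.sku.
Matched pairs: 6.
Total: 6 rows.

6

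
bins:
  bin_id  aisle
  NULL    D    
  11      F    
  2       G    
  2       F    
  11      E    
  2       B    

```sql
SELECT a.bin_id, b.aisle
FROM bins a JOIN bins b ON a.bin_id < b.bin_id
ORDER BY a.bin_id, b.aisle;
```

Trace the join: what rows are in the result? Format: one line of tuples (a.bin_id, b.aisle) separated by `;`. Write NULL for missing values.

INNER JOIN keeps only pairs where the ON condition holds.
Matching on a.bin_id < b.bin_id. A NULL in a compared column never satisfies the condition.
Matched pairs: 6.

(2, E); (2, E); (2, E); (2, F); (2, F); (2, F)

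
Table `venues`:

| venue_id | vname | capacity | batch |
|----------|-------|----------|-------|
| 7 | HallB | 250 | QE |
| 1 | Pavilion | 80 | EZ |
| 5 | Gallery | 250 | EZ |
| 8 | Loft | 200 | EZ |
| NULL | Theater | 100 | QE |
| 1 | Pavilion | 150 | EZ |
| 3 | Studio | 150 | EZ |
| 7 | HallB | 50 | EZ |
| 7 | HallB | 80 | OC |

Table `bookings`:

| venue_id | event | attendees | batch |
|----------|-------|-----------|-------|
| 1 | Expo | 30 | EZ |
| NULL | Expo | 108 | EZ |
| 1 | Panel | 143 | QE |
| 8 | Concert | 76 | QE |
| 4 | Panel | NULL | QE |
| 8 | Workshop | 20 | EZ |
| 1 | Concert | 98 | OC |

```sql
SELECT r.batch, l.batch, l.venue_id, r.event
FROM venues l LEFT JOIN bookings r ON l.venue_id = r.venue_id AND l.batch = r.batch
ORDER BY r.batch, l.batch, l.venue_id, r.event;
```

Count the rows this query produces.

9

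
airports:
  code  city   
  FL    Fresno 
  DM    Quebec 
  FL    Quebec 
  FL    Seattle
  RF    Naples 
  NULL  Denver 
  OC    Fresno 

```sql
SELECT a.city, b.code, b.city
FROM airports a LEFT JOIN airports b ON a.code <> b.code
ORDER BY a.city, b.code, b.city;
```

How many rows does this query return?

LEFT JOIN keeps every row from `airports a`; unmatched rows get NULL for `airports b`'s columns.
Matching on a.code <> b.code. A NULL in a compared column never satisfies the condition.
- code=FL: 3 matching b row(s), so 3 row(s) emitted.
- code=DM: 5 matching b row(s), so 5 row(s) emitted.
- code=FL: 3 matching b row(s), so 3 row(s) emitted.
- code=FL: 3 matching b row(s), so 3 row(s) emitted.
- code=RF: 5 matching b row(s), so 5 row(s) emitted.
- code=NULL: no b row matches, row kept with b columns NULL.
- code=OC: 5 matching b row(s), so 5 row(s) emitted.
Total: 24 matched + 1 padded = 25 rows.

25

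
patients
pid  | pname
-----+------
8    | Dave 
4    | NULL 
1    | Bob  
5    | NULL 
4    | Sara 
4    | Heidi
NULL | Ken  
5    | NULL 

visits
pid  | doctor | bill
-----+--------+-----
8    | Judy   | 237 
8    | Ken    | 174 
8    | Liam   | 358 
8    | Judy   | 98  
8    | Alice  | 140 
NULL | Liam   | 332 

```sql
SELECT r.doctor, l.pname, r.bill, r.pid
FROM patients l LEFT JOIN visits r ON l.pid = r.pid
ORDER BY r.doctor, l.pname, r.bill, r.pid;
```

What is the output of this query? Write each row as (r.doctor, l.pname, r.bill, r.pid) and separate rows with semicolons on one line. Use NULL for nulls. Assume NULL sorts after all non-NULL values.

LEFT JOIN keeps every row from `patients`; unmatched rows get NULL for `visits`'s columns.
Matching on l.pid = r.pid. A NULL in a compared column never satisfies the condition.
- pid=8: 5 matching r row(s), so 5 row(s) emitted.
- pid=4: no r row matches, row kept with r columns NULL.
- pid=1: no r row matches, row kept with r columns NULL.
- pid=5: no r row matches, row kept with r columns NULL.
- pid=4: no r row matches, row kept with r columns NULL.
- pid=4: no r row matches, row kept with r columns NULL.
- pid=NULL: no r row matches, row kept with r columns NULL.
- pid=5: no r row matches, row kept with r columns NULL.

(Alice, Dave, 140, 8); (Judy, Dave, 98, 8); (Judy, Dave, 237, 8); (Ken, Dave, 174, 8); (Liam, Dave, 358, 8); (NULL, Bob, NULL, NULL); (NULL, Heidi, NULL, NULL); (NULL, Ken, NULL, NULL); (NULL, Sara, NULL, NULL); (NULL, NULL, NULL, NULL); (NULL, NULL, NULL, NULL); (NULL, NULL, NULL, NULL)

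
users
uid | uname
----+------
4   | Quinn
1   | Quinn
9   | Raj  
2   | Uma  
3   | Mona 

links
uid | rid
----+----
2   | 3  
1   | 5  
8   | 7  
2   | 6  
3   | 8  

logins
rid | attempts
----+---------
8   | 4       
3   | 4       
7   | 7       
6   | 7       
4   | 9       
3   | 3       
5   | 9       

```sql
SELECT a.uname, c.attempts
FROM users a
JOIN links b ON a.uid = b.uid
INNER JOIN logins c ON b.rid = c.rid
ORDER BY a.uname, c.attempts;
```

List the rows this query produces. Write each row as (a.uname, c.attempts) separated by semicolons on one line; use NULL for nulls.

(Mona, 4); (Quinn, 9); (Uma, 3); (Uma, 4); (Uma, 7)

Joins associate left-to-right: users INNER JOIN links on uid gives 4 intermediate row(s).
Then INNER JOIN `logins c` on rid: keep only rows whose b.rid appears in c.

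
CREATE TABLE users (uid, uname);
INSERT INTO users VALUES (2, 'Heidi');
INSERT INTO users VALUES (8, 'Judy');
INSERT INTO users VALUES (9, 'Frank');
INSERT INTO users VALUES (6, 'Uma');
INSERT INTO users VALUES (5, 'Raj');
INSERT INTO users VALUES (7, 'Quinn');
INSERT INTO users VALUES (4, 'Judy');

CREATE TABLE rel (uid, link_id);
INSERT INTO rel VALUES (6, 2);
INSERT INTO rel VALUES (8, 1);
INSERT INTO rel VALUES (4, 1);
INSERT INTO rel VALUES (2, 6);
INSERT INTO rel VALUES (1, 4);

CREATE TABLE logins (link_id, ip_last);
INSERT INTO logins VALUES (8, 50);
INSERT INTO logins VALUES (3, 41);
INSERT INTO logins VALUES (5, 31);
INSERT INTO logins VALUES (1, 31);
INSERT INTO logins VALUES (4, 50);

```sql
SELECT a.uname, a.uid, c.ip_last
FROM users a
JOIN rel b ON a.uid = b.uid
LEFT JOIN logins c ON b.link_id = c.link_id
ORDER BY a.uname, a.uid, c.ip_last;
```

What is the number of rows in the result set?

4

Evaluate left to right. First `users a INNER JOIN rel b` on uid: 4 row(s).
Then LEFT JOIN `logins c` on link_id: each of those 4 rows is kept; rows whose b.link_id has no match in c get NULL for c's columns.
Result: 4 row(s).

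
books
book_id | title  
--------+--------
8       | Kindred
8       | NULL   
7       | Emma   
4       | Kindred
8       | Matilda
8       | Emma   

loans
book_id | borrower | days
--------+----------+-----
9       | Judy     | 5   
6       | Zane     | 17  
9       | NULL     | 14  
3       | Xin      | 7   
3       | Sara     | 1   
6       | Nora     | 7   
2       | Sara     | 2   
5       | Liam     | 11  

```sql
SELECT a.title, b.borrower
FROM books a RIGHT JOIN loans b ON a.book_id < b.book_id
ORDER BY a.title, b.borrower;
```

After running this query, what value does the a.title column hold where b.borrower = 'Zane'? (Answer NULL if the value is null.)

RIGHT JOIN keeps every row from `loans`; unmatched rows get NULL for `books`'s columns.
Matching on a.book_id < b.book_id.
Matched pairs: 15; unmatched b rows kept: 3.

Kindred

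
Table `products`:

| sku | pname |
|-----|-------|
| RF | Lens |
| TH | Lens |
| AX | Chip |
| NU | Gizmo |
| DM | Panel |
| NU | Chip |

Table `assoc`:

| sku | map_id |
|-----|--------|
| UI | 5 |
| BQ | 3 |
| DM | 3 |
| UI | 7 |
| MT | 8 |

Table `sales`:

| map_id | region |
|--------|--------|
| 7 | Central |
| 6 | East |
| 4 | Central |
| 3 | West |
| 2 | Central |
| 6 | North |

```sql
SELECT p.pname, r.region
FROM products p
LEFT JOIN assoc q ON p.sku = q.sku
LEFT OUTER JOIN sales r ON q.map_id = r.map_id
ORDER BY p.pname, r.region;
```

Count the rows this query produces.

Step 1 — p LEFT JOIN q on sku → 6 row(s).
Then LEFT JOIN `sales r` on map_id: each of those 6 rows is kept; rows whose q.map_id has no match in r get NULL for r's columns.
Result: 6 row(s).

6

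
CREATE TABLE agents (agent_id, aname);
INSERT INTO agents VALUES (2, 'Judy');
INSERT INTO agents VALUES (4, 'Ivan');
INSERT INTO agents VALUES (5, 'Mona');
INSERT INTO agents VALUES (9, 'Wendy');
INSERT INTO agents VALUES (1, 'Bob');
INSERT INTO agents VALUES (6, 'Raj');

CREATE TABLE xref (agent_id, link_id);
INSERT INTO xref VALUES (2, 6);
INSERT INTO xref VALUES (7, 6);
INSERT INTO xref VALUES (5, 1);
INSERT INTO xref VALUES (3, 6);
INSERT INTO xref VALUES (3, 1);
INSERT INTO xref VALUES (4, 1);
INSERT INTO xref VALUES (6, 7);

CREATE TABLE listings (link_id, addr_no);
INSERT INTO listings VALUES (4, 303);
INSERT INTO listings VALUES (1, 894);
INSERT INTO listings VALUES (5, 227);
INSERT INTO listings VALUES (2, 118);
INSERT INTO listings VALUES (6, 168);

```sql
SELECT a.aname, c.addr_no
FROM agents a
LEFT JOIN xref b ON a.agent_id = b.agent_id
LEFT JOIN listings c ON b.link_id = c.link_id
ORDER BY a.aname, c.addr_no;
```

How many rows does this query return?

Evaluate left to right. First `agents a LEFT JOIN xref b` on agent_id: 6 row(s).
Then LEFT JOIN `listings c` on link_id: each of those 6 rows is kept; rows whose b.link_id has no match in c get NULL for c's columns.
Result: 6 row(s).

6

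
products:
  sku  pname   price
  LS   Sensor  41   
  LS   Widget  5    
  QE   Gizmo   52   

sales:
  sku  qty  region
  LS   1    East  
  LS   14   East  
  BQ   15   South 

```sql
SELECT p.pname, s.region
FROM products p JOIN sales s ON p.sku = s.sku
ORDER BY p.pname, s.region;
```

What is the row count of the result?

INNER JOIN keeps only pairs where the ON condition holds.
Matching on p.sku = s.sku.
- p row (sku=LS): matches 2 s row(s) → 2 output row(s).
- p row (sku=LS): matches 2 s row(s) → 2 output row(s).
- p row (sku=QE): no match → dropped.
Total: 4 rows.

4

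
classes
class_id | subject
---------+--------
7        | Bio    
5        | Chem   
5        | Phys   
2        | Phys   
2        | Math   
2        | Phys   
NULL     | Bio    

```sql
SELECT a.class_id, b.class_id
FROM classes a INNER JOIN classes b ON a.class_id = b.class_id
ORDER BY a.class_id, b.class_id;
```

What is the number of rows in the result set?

INNER JOIN keeps only pairs where the ON condition holds.
Matching on a.class_id = b.class_id. A NULL in a compared column never satisfies the condition.
- a row (class_id=7): matches 1 b row(s) → 1 output row(s).
- a row (class_id=5): matches 2 b row(s) → 2 output row(s).
- a row (class_id=5): matches 2 b row(s) → 2 output row(s).
- a row (class_id=2): matches 3 b row(s) → 3 output row(s).
- a row (class_id=2): matches 3 b row(s) → 3 output row(s).
- a row (class_id=2): matches 3 b row(s) → 3 output row(s).
- a row (class_id=NULL): no match → dropped.
Total: 14 rows.

14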